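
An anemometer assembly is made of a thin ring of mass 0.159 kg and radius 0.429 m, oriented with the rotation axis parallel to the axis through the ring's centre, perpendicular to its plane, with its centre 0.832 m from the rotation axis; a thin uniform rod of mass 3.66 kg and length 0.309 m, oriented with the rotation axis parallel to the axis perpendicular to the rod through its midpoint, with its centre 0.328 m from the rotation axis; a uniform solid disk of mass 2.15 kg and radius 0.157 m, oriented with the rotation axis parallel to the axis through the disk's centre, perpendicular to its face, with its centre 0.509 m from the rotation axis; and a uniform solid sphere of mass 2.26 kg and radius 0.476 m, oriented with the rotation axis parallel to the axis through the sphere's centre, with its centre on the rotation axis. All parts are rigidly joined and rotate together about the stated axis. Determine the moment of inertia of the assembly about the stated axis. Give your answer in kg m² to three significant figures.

1.35

Thin ring: I_cm = MR² = (0.159)(0.429)² = 0.029263 kg m²; centre at d = 0.832 m, so I = I_cm + Md² gives I = 0.029263 + (0.159)(0.832)² = 0.13933 kg m².
Thin rod: I_cm = (1/12)ML² = (1/12)(3.66)(0.309)² = 0.029122 kg m²; centre at d = 0.328 m, so I = I_cm + Md² gives I = 0.029122 + (3.66)(0.328)² = 0.42288 kg m².
Solid disk: I_cm = (1/2)MR² = (1/2)(2.15)(0.157)² = 0.026498 kg m²; centre at d = 0.509 m, so I = I_cm + Md² gives I = 0.026498 + (2.15)(0.509)² = 0.58352 kg m².
Solid sphere: I_cm = (2/5)MR² = (2/5)(2.26)(0.476)² = 0.20482 kg m²; axis through the centre, so I = 0.20482 kg m².
Total I = 0.13933 + 0.42288 + 0.58352 + 0.20482 = 1.3506 kg m².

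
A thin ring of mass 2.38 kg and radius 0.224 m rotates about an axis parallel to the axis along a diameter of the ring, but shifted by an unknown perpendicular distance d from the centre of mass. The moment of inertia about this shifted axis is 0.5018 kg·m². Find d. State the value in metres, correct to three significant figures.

About the centre-of-mass axis, I_cm = (1/2)MR² = (1/2)(2.38)(0.224)² = 0.059709 kg·m².
Parallel axis theorem: I = I_cm + Md², so Md² = 0.5018 − 0.059709 = 0.44209 kg·m².
d = √(0.44209 / 2.38) = 0.43099 m.

0.431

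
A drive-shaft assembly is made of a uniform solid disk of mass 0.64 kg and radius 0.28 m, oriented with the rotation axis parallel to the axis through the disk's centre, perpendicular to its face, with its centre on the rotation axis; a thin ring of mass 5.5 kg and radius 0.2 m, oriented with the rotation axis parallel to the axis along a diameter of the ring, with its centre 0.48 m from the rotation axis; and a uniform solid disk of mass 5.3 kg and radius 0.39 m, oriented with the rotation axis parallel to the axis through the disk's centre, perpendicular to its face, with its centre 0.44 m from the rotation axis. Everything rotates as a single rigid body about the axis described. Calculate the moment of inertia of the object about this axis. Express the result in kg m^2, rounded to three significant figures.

2.83

Solid disk: I_cm = (1/2)MR² = (1/2)(0.64)(0.28)² = 0.025088 kg m^2; axis through the centre, so I = 0.025088 kg m^2.
Thin ring: I_cm = (1/2)MR² = (1/2)(5.5)(0.2)² = 0.11 kg m^2; centre at d = 0.48 m, so the parallel axis theorem gives I = 0.11 + (5.5)(0.48)² = 1.3772 kg m^2.
Solid disk: I_cm = (1/2)MR² = (1/2)(5.3)(0.39)² = 0.40307 kg m^2; centre at d = 0.44 m, so the parallel axis theorem gives I = 0.40307 + (5.3)(0.44)² = 1.4291 kg m^2.
Total I = 0.025088 + 1.3772 + 1.4291 = 2.8314 kg m^2.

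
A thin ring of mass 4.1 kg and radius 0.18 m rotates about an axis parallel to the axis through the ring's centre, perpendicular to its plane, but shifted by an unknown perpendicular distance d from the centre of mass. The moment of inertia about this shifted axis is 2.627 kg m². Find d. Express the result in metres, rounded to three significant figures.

About the centre-of-mass axis, I_cm = MR² = (4.1)(0.18)² = 0.13284 kg m².
Parallel axis theorem: I = I_cm + Md², so Md² = 2.627 − 0.13284 = 2.4942 kg m².
d = √(2.4942 / 4.1) = 0.77996 m.

0.780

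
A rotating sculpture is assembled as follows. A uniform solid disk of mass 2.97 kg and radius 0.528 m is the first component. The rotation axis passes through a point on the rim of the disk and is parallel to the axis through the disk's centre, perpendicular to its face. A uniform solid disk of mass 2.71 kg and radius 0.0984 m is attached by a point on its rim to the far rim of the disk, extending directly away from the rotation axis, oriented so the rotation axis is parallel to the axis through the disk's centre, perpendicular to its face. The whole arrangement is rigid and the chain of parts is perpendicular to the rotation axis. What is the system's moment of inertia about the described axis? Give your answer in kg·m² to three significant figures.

Solid disk: I_cm = (1/2)MR² = (1/2)(2.97)(0.528)² = 0.41399 kg·m²; centre at d = 0.528 m, so I = I_cm + Md² gives I = 0.41399 + (2.97)(0.528)² = 1.242 kg·m².
Solid disk: I_cm = (1/2)MR² = (1/2)(2.71)(0.0984)² = 0.01312 kg·m²; centre at d = 0.528 + 0.528 + 0.0984 = 1.1544 m, so I = I_cm + Md² gives I = 0.01312 + (2.71)(1.1544)² = 3.6246 kg·m².
Total I = 1.242 + 3.6246 = 4.8666 kg·m².

4.87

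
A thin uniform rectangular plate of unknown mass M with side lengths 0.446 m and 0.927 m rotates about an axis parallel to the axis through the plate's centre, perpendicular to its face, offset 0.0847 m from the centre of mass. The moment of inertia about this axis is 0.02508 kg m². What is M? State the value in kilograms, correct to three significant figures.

I = I_cm + Md² = (1/12)M(a²+b²) + Md² = M·[0.0833333·[(0.446)² + (0.927)²] + (0.0847)²] = M·0.095361.
So M = 0.02508 / 0.095361 = 0.263 kg.

0.263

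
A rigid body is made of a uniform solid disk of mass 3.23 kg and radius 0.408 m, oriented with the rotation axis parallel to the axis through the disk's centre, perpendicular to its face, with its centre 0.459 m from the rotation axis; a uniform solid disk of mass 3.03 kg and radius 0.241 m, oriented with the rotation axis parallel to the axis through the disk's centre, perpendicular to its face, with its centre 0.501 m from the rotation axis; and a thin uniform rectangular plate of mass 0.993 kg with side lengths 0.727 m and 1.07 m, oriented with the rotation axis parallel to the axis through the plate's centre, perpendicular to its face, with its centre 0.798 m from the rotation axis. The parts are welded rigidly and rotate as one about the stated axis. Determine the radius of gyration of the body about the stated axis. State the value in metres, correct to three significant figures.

Solid disk: I_cm = (1/2)MR² = (1/2)(3.23)(0.408)² = 0.26884 kg m²; centre at d = 0.459 m, so the parallel axis theorem gives I = 0.26884 + (3.23)(0.459)² = 0.94934 kg m².
Solid disk: I_cm = (1/2)MR² = (1/2)(3.03)(0.241)² = 0.087993 kg m²; centre at d = 0.501 m, so the parallel axis theorem gives I = 0.087993 + (3.03)(0.501)² = 0.84853 kg m².
Rectangular plate: I_cm = (1/12)M(a²+b²) = (1/12)(0.993)[(0.727)² + (1.07)²] = 0.13848 kg m²; centre at d = 0.798 m, so the parallel axis theorem gives I = 0.13848 + (0.993)(0.798)² = 0.77082 kg m².
Total I = 2.5687 kg m²; total mass M = 7.253 kg.
k = √(I/M) = √(2.5687/7.253) = 0.59511 m.

0.595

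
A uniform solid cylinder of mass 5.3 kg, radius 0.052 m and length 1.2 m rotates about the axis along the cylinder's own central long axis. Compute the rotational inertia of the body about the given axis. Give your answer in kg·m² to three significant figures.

0.00717

I_cm = (1/2)MR² = (1/2)(5.3)(0.052)² = 0.0071656 kg·m²; axis through the centre, so I = 0.0071656 kg·m².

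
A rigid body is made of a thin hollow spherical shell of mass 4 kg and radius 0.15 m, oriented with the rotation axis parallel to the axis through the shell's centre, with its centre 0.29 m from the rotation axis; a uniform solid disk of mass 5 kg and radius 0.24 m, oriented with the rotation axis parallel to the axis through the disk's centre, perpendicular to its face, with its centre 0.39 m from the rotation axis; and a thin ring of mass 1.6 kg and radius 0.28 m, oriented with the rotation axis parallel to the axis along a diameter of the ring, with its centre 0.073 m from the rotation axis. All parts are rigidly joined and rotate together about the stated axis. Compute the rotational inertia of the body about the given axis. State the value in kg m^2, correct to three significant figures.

Spherical shell: I_cm = (2/3)MR² = (2/3)(4)(0.15)² = 0.06 kg m^2; centre at d = 0.29 m, so the parallel axis theorem gives I = 0.06 + (4)(0.29)² = 0.3964 kg m^2.
Solid disk: I_cm = (1/2)MR² = (1/2)(5)(0.24)² = 0.144 kg m^2; centre at d = 0.39 m, so the parallel axis theorem gives I = 0.144 + (5)(0.39)² = 0.9045 kg m^2.
Thin ring: I_cm = (1/2)MR² = (1/2)(1.6)(0.28)² = 0.06272 kg m^2; centre at d = 0.073 m, so the parallel axis theorem gives I = 0.06272 + (1.6)(0.073)² = 0.071246 kg m^2.
Total I = 0.3964 + 0.9045 + 0.071246 = 1.3721 kg m^2.

1.37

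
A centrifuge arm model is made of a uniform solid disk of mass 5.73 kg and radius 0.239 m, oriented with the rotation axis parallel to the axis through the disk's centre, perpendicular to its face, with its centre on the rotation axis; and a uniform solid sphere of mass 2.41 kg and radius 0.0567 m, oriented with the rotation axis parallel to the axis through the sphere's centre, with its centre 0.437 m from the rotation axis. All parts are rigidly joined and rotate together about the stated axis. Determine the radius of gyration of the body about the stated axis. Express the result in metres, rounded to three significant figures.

0.278

Solid disk: I_cm = (1/2)MR² = (1/2)(5.73)(0.239)² = 0.16365 kg·m²; axis through the centre, so I = 0.16365 kg·m².
Solid sphere: I_cm = (2/5)MR² = (2/5)(2.41)(0.0567)² = 0.0030992 kg·m²; centre at d = 0.437 m, so the parallel axis theorem gives I = 0.0030992 + (2.41)(0.437)² = 0.46333 kg·m².
Total I = 0.62699 kg·m²; total mass M = 8.14 kg.
k = √(I/M) = √(0.62699/8.14) = 0.27753 m.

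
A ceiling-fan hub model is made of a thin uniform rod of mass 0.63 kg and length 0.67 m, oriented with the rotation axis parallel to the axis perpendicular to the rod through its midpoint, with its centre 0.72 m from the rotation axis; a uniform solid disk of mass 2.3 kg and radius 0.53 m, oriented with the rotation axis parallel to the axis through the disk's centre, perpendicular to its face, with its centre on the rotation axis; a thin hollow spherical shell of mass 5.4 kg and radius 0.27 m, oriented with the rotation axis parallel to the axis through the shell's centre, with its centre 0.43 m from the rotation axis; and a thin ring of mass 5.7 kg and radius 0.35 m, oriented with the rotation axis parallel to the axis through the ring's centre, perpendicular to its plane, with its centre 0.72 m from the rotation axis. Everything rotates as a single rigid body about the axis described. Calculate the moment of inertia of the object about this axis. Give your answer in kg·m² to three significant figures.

Thin rod: I_cm = (1/12)ML² = (1/12)(0.63)(0.67)² = 0.023567 kg·m²; centre at d = 0.72 m, so I = I_cm + Md² gives I = 0.023567 + (0.63)(0.72)² = 0.35016 kg·m².
Solid disk: I_cm = (1/2)MR² = (1/2)(2.3)(0.53)² = 0.32304 kg·m²; axis through the centre, so I = 0.32304 kg·m².
Spherical shell: I_cm = (2/3)MR² = (2/3)(5.4)(0.27)² = 0.26244 kg·m²; centre at d = 0.43 m, so I = I_cm + Md² gives I = 0.26244 + (5.4)(0.43)² = 1.2609 kg·m².
Thin ring: I_cm = MR² = (5.7)(0.35)² = 0.69825 kg·m²; centre at d = 0.72 m, so I = I_cm + Md² gives I = 0.69825 + (5.7)(0.72)² = 3.6531 kg·m².
Total I = 0.35016 + 0.32304 + 1.2609 + 3.6531 = 5.5872 kg·m².

5.59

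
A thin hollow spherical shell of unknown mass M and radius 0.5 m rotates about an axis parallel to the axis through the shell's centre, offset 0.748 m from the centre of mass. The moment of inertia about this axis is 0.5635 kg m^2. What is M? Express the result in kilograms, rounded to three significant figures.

0.776

I = I_cm + Md² = (2/3)MR² + Md² = M·[0.666667·(0.5)² + (0.748)²] = M·0.72617.
So M = 0.5635 / 0.72617 = 0.77599 kg.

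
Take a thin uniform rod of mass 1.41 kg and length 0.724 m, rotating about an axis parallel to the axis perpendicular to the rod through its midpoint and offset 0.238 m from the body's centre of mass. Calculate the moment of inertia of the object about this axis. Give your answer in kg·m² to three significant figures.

I_cm = (1/12)ML² = (1/12)(1.41)(0.724)² = 0.061591 kg·m²; centre at d = 0.238 m, so I = I_cm + Md² gives I = 0.061591 + (1.41)(0.238)² = 0.14146 kg·m².

0.141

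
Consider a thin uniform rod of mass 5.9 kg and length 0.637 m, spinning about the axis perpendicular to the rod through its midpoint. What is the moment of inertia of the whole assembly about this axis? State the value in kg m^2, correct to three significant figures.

I_cm = (1/12)ML² = (1/12)(5.9)(0.637)² = 0.1995 kg m^2; axis through the centre, so I = 0.1995 kg m^2.

0.200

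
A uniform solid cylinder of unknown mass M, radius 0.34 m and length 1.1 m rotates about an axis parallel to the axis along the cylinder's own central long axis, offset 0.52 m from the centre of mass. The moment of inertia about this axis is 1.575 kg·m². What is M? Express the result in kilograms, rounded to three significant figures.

4.80

I = I_cm + Md² = (1/2)MR² + Md² = M·[0.5·(0.34)² + (0.52)²] = M·0.3282.
So M = 1.575 / 0.3282 = 4.7989 kg.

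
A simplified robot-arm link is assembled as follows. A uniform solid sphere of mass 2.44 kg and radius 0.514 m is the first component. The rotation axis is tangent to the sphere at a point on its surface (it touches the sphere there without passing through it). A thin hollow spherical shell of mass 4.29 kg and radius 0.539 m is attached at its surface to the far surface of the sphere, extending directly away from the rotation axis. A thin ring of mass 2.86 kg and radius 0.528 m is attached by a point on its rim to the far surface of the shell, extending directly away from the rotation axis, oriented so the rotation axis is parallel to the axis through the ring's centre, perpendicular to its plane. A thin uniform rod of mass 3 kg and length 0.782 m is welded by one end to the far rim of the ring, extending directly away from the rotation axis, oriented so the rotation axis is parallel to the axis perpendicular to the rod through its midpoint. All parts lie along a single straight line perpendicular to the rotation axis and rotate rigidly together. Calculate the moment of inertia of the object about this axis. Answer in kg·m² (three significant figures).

Solid sphere: I_cm = (2/5)MR² = (2/5)(2.44)(0.514)² = 0.25786 kg·m²; centre at d = 0.514 m, so the parallel axis theorem gives I = 0.25786 + (2.44)(0.514)² = 0.90249 kg·m².
Spherical shell: I_cm = (2/3)MR² = (2/3)(4.29)(0.539)² = 0.83089 kg·m²; centre at d = 0.514 + 0.514 + 0.539 = 1.567 m, so the parallel axis theorem gives I = 0.83089 + (4.29)(1.567)² = 11.365 kg·m².
Thin ring: I_cm = MR² = (2.86)(0.528)² = 0.79732 kg·m²; centre at d = 0.514 + 0.514 + 0.539 + 0.539 + 0.528 = 2.634 m, so the parallel axis theorem gives I = 0.79732 + (2.86)(2.634)² = 20.64 kg·m².
Thin rod: I_cm = (1/12)ML² = (1/12)(3)(0.782)² = 0.15288 kg·m²; centre at d = 0.514 + 0.514 + 0.539 + 0.539 + 0.528 + 0.528 + 0.391 = 3.553 m, so the parallel axis theorem gives I = 0.15288 + (3)(3.553)² = 38.024 kg·m².
Total I = 0.90249 + 11.365 + 20.64 + 38.024 = 70.932 kg·m².

70.9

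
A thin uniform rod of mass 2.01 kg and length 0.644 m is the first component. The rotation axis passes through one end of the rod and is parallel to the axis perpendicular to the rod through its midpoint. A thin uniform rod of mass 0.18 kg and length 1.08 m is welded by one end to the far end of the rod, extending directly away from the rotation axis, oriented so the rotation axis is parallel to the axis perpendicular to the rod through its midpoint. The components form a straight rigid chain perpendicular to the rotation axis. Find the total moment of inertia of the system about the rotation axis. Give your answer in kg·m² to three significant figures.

Thin rod: I_cm = (1/12)ML² = (1/12)(2.01)(0.644)² = 0.069468 kg·m²; centre at d = 0.322 m, so the parallel axis theorem gives I = 0.069468 + (2.01)(0.322)² = 0.27787 kg·m².
Thin rod: I_cm = (1/12)ML² = (1/12)(0.18)(1.08)² = 0.017496 kg·m²; centre at d = 0.322 + 0.322 + 0.54 = 1.184 m, so the parallel axis theorem gives I = 0.017496 + (0.18)(1.184)² = 0.26983 kg·m².
Total I = 0.27787 + 0.26983 = 0.5477 kg·m².

0.548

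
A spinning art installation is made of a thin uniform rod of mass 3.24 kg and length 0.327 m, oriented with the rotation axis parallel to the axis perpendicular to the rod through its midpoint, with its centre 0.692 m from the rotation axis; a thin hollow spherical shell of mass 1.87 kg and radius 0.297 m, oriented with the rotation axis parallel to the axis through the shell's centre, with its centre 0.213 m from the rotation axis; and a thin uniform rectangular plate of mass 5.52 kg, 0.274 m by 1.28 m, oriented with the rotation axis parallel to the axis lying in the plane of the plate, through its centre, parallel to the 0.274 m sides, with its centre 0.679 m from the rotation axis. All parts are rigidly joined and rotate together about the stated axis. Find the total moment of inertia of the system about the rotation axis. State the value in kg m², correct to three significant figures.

Thin rod: I_cm = (1/12)ML² = (1/12)(3.24)(0.327)² = 0.028871 kg m²; centre at d = 0.692 m, so I = I_cm + Md² gives I = 0.028871 + (3.24)(0.692)² = 1.5804 kg m².
Spherical shell: I_cm = (2/3)MR² = (2/3)(1.87)(0.297)² = 0.10997 kg m²; centre at d = 0.213 m, so I = I_cm + Md² gives I = 0.10997 + (1.87)(0.213)² = 0.19481 kg m².
Rectangular plate: I_cm = (1/12)Mb² = (1/12)(5.52)(1.28)² = 0.75366 kg m²; centre at d = 0.679 m, so I = I_cm + Md² gives I = 0.75366 + (5.52)(0.679)² = 3.2986 kg m².
Total I = 1.5804 + 0.19481 + 3.2986 = 5.0738 kg m².

5.07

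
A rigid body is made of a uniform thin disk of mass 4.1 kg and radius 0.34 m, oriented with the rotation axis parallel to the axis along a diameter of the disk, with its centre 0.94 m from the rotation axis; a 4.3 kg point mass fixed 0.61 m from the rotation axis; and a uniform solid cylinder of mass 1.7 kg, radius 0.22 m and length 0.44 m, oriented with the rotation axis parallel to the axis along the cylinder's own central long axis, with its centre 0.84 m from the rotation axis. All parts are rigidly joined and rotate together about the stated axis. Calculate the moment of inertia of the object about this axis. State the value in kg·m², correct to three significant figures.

6.58

Thin disk: I_cm = (1/4)MR² = (1/4)(4.1)(0.34)² = 0.11849 kg·m²; centre at d = 0.94 m, so I = I_cm + Md² gives I = 0.11849 + (4.1)(0.94)² = 3.7412 kg·m².
Point mass: I_cm = 0; centre at d = 0.61 m, so I = I_cm + Md² gives I = 0 + (4.3)(0.61)² = 1.6 kg·m².
Solid cylinder: I_cm = (1/2)MR² = (1/2)(1.7)(0.22)² = 0.04114 kg·m²; centre at d = 0.84 m, so I = I_cm + Md² gives I = 0.04114 + (1.7)(0.84)² = 1.2407 kg·m².
Total I = 3.7412 + 1.6 + 1.2407 = 6.5819 kg·m².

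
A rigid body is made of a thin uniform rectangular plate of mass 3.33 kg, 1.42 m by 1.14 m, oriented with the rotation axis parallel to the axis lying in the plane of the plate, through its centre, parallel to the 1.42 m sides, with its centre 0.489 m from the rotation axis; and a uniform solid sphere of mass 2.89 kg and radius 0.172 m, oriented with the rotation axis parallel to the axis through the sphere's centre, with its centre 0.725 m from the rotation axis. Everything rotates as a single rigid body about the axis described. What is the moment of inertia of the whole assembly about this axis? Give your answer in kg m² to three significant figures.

2.71

Rectangular plate: I_cm = (1/12)Mb² = (1/12)(3.33)(1.14)² = 0.36064 kg m²; centre at d = 0.489 m, so the parallel axis theorem gives I = 0.36064 + (3.33)(0.489)² = 1.1569 kg m².
Solid sphere: I_cm = (2/5)MR² = (2/5)(2.89)(0.172)² = 0.034199 kg m²; centre at d = 0.725 m, so the parallel axis theorem gives I = 0.034199 + (2.89)(0.725)² = 1.5533 kg m².
Total I = 1.1569 + 1.5533 = 2.7102 kg m².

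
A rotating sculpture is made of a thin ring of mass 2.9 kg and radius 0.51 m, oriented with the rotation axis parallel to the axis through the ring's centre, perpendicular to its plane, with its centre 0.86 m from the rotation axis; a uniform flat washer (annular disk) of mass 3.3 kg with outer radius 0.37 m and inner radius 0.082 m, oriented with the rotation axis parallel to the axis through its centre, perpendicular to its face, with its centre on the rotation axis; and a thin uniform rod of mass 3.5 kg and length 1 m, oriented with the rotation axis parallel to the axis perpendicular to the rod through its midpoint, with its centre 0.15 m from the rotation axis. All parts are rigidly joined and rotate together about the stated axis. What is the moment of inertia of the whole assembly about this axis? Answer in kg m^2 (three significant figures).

Thin ring: I_cm = MR² = (2.9)(0.51)² = 0.75429 kg m^2; centre at d = 0.86 m, so the parallel axis theorem gives I = 0.75429 + (2.9)(0.86)² = 2.8991 kg m^2.
Annular disk: I_cm = (1/2)M(R²+r²) = (1/2)(3.3)[(0.37)² + (0.082)²] = 0.23698 kg m^2; axis through the centre, so I = 0.23698 kg m^2.
Thin rod: I_cm = (1/12)ML² = (1/12)(3.5)(1)² = 0.29167 kg m^2; centre at d = 0.15 m, so the parallel axis theorem gives I = 0.29167 + (3.5)(0.15)² = 0.37042 kg m^2.
Total I = 2.8991 + 0.23698 + 0.37042 = 3.5065 kg m^2.

3.51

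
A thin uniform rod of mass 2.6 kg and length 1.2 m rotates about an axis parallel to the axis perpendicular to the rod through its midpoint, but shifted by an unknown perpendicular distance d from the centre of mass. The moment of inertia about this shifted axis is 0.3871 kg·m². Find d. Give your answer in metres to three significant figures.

About the centre-of-mass axis, I_cm = (1/12)ML² = (1/12)(2.6)(1.2)² = 0.312 kg·m².
Parallel axis theorem: I = I_cm + Md², so Md² = 0.3871 − 0.312 = 0.0751 kg·m².
d = √(0.0751 / 2.6) = 0.16995 m.

0.170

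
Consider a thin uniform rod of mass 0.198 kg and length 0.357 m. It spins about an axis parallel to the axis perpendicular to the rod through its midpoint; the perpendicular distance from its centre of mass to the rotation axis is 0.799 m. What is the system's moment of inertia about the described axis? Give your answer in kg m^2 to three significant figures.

I_cm = (1/12)ML² = (1/12)(0.198)(0.357)² = 0.0021029 kg m^2; centre at d = 0.799 m, so the parallel axis theorem gives I = 0.0021029 + (0.198)(0.799)² = 0.12851 kg m^2.

0.129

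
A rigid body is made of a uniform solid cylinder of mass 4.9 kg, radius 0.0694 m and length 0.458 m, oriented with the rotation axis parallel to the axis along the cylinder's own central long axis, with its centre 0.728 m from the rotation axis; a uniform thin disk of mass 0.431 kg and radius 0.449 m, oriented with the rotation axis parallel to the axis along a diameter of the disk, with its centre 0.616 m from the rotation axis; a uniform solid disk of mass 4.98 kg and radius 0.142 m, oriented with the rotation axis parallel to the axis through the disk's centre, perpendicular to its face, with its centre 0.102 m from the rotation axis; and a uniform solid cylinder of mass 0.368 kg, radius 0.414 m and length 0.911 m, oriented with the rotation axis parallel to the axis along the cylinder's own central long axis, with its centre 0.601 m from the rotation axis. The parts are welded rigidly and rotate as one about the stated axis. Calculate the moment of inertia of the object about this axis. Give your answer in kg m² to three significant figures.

Solid cylinder: I_cm = (1/2)MR² = (1/2)(4.9)(0.0694)² = 0.0118 kg m²; centre at d = 0.728 m, so the parallel axis theorem gives I = 0.0118 + (4.9)(0.728)² = 2.6087 kg m².
Thin disk: I_cm = (1/4)MR² = (1/4)(0.431)(0.449)² = 0.021723 kg m²; centre at d = 0.616 m, so the parallel axis theorem gives I = 0.021723 + (0.431)(0.616)² = 0.18527 kg m².
Solid disk: I_cm = (1/2)MR² = (1/2)(4.98)(0.142)² = 0.050208 kg m²; centre at d = 0.102 m, so the parallel axis theorem gives I = 0.050208 + (4.98)(0.102)² = 0.10202 kg m².
Solid cylinder: I_cm = (1/2)MR² = (1/2)(0.368)(0.414)² = 0.031537 kg m²; centre at d = 0.601 m, so the parallel axis theorem gives I = 0.031537 + (0.368)(0.601)² = 0.16446 kg m².
Total I = 2.6087 + 0.18527 + 0.10202 + 0.16446 = 3.0605 kg m².

3.06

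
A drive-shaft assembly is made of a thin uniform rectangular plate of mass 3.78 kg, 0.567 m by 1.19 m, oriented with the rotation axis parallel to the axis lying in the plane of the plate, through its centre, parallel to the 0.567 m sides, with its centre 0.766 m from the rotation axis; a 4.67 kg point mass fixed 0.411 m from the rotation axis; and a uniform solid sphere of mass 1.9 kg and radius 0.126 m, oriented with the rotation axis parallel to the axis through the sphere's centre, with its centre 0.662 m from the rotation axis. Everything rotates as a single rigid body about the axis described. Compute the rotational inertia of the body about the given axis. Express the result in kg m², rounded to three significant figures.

4.30

Rectangular plate: I_cm = (1/12)Mb² = (1/12)(3.78)(1.19)² = 0.44607 kg m²; centre at d = 0.766 m, so I = I_cm + Md² gives I = 0.44607 + (3.78)(0.766)² = 2.664 kg m².
Point mass: I_cm = 0; centre at d = 0.411 m, so I = I_cm + Md² gives I = 0 + (4.67)(0.411)² = 0.78886 kg m².
Solid sphere: I_cm = (2/5)MR² = (2/5)(1.9)(0.126)² = 0.012066 kg m²; centre at d = 0.662 m, so I = I_cm + Md² gives I = 0.012066 + (1.9)(0.662)² = 0.84473 kg m².
Total I = 2.664 + 0.78886 + 0.84473 = 4.2976 kg m².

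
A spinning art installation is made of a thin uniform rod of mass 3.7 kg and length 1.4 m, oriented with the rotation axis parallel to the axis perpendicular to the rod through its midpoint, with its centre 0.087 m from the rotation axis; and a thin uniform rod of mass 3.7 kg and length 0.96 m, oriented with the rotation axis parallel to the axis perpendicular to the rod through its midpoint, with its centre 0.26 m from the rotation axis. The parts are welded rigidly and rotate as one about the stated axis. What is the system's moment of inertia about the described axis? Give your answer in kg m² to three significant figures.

Thin rod: I_cm = (1/12)ML² = (1/12)(3.7)(1.4)² = 0.60433 kg m²; centre at d = 0.087 m, so the parallel axis theorem gives I = 0.60433 + (3.7)(0.087)² = 0.63234 kg m².
Thin rod: I_cm = (1/12)ML² = (1/12)(3.7)(0.96)² = 0.28416 kg m²; centre at d = 0.26 m, so the parallel axis theorem gives I = 0.28416 + (3.7)(0.26)² = 0.53428 kg m².
Total I = 0.63234 + 0.53428 = 1.1666 kg m².

1.17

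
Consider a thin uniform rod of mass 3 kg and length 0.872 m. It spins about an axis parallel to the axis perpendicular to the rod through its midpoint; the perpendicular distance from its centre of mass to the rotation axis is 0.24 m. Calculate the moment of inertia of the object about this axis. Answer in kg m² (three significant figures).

0.363

I_cm = (1/12)ML² = (1/12)(3)(0.872)² = 0.1901 kg m²; centre at d = 0.24 m, so I = I_cm + Md² gives I = 0.1901 + (3)(0.24)² = 0.3629 kg m².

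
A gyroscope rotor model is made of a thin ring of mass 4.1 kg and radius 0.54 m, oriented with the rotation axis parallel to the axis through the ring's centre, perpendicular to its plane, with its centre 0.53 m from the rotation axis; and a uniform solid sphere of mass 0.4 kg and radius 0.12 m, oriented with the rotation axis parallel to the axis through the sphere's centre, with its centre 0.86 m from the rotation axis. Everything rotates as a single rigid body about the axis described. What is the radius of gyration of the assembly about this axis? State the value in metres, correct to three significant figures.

0.767

Thin ring: I_cm = MR² = (4.1)(0.54)² = 1.1956 kg m²; centre at d = 0.53 m, so I = I_cm + Md² gives I = 1.1956 + (4.1)(0.53)² = 2.3472 kg m².
Solid sphere: I_cm = (2/5)MR² = (2/5)(0.4)(0.12)² = 0.002304 kg m²; centre at d = 0.86 m, so I = I_cm + Md² gives I = 0.002304 + (0.4)(0.86)² = 0.29814 kg m².
Total I = 2.6454 kg m²; total mass M = 4.5 kg.
k = √(I/M) = √(2.6454/4.5) = 0.76672 m.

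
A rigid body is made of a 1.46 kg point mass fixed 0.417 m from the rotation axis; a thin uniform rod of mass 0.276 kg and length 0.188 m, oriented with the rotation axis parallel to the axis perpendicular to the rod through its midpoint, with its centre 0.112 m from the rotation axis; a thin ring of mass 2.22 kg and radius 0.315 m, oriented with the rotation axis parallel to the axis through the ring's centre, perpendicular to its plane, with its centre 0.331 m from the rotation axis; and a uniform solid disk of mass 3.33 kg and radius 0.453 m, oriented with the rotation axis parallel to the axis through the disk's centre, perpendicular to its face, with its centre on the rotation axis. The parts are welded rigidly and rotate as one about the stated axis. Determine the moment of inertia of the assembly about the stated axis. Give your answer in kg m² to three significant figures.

Point mass: I_cm = 0; centre at d = 0.417 m, so the parallel axis theorem gives I = 0 + (1.46)(0.417)² = 0.25388 kg m².
Thin rod: I_cm = (1/12)ML² = (1/12)(0.276)(0.188)² = 0.00081291 kg m²; centre at d = 0.112 m, so the parallel axis theorem gives I = 0.00081291 + (0.276)(0.112)² = 0.0042751 kg m².
Thin ring: I_cm = MR² = (2.22)(0.315)² = 0.22028 kg m²; centre at d = 0.331 m, so the parallel axis theorem gives I = 0.22028 + (2.22)(0.331)² = 0.4635 kg m².
Solid disk: I_cm = (1/2)MR² = (1/2)(3.33)(0.453)² = 0.34167 kg m²; axis through the centre, so I = 0.34167 kg m².
Total I = 0.25388 + 0.0042751 + 0.4635 + 0.34167 = 1.0633 kg m².

1.06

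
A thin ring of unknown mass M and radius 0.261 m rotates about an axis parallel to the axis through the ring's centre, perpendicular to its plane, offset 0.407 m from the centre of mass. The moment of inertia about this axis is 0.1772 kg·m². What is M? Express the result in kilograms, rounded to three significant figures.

0.758

I = I_cm + Md² = MR² + Md² = M·[1·(0.261)² + (0.407)²] = M·0.23377.
So M = 0.1772 / 0.23377 = 0.75801 kg.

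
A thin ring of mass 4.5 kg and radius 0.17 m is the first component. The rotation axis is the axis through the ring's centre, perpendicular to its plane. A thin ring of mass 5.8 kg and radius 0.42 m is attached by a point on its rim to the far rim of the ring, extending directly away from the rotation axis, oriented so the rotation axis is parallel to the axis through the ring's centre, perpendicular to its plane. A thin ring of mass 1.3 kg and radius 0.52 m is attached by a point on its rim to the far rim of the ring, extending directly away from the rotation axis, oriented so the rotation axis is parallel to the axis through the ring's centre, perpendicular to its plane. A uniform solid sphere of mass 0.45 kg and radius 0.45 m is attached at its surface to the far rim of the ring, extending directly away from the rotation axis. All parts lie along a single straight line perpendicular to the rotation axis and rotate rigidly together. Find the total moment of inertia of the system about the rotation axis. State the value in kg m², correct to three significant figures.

Thin ring: I_cm = MR² = (4.5)(0.17)² = 0.13005 kg m²; axis through the centre, so I = 0.13005 kg m².
Thin ring: I_cm = MR² = (5.8)(0.42)² = 1.0231 kg m²; centre at d = 0.17 + 0.42 = 0.59 m, so the parallel axis theorem gives I = 1.0231 + (5.8)(0.59)² = 3.0421 kg m².
Thin ring: I_cm = MR² = (1.3)(0.52)² = 0.35152 kg m²; centre at d = 0.17 + 0.42 + 0.42 + 0.52 = 1.53 m, so the parallel axis theorem gives I = 0.35152 + (1.3)(1.53)² = 3.3947 kg m².
Solid sphere: I_cm = (2/5)MR² = (2/5)(0.45)(0.45)² = 0.03645 kg m²; centre at d = 0.17 + 0.42 + 0.42 + 0.52 + 0.52 + 0.45 = 2.5 m, so the parallel axis theorem gives I = 0.03645 + (0.45)(2.5)² = 2.8489 kg m².
Total I = 0.13005 + 3.0421 + 3.3947 + 2.8489 = 9.4158 kg m².

9.42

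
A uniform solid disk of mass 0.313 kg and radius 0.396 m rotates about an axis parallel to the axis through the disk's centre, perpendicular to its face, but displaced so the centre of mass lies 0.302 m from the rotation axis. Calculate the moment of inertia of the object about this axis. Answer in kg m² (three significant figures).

I_cm = (1/2)MR² = (1/2)(0.313)(0.396)² = 0.024542 kg m²; centre at d = 0.302 m, so the parallel axis theorem gives I = 0.024542 + (0.313)(0.302)² = 0.053089 kg m².

0.0531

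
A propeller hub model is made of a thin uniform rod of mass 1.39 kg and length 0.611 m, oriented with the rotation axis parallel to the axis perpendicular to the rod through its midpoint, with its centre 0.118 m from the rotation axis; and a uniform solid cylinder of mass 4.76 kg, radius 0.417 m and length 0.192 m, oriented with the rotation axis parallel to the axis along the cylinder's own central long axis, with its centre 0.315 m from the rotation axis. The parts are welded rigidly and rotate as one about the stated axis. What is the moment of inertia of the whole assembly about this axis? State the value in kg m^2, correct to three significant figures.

0.949

Thin rod: I_cm = (1/12)ML² = (1/12)(1.39)(0.611)² = 0.043243 kg m^2; centre at d = 0.118 m, so the parallel axis theorem gives I = 0.043243 + (1.39)(0.118)² = 0.062597 kg m^2.
Solid cylinder: I_cm = (1/2)MR² = (1/2)(4.76)(0.417)² = 0.41386 kg m^2; centre at d = 0.315 m, so the parallel axis theorem gives I = 0.41386 + (4.76)(0.315)² = 0.88617 kg m^2.
Total I = 0.062597 + 0.88617 = 0.94876 kg m^2.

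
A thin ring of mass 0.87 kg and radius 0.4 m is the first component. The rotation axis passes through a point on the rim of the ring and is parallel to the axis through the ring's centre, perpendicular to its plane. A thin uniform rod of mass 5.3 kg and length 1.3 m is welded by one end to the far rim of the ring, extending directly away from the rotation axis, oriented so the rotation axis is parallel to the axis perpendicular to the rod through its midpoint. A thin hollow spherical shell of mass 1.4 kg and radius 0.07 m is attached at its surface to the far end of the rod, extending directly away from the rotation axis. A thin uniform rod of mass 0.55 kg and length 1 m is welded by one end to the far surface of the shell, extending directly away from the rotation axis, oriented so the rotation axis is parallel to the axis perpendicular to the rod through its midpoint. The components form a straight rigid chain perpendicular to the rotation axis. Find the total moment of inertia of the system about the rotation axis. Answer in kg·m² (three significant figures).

Thin ring: I_cm = MR² = (0.87)(0.4)² = 0.1392 kg·m²; centre at d = 0.4 m, so the parallel axis theorem gives I = 0.1392 + (0.87)(0.4)² = 0.2784 kg·m².
Thin rod: I_cm = (1/12)ML² = (1/12)(5.3)(1.3)² = 0.74642 kg·m²; centre at d = 0.4 + 0.4 + 0.65 = 1.45 m, so the parallel axis theorem gives I = 0.74642 + (5.3)(1.45)² = 11.89 kg·m².
Spherical shell: I_cm = (2/3)MR² = (2/3)(1.4)(0.07)² = 0.0045733 kg·m²; centre at d = 0.4 + 0.4 + 0.65 + 0.65 + 0.07 = 2.17 m, so the parallel axis theorem gives I = 0.0045733 + (1.4)(2.17)² = 6.597 kg·m².
Thin rod: I_cm = (1/12)ML² = (1/12)(0.55)(1)² = 0.045833 kg·m²; centre at d = 0.4 + 0.4 + 0.65 + 0.65 + 0.07 + 0.07 + 0.5 = 2.74 m, so the parallel axis theorem gives I = 0.045833 + (0.55)(2.74)² = 4.175 kg·m².
Total I = 0.2784 + 11.89 + 6.597 + 4.175 = 22.94 kg·m².

22.9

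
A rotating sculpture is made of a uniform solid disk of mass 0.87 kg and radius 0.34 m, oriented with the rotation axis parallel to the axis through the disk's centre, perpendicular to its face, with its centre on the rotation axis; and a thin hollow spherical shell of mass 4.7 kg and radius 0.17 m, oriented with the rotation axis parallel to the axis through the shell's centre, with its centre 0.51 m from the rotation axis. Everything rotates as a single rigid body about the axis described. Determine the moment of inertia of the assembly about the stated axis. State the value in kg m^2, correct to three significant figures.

Solid disk: I_cm = (1/2)MR² = (1/2)(0.87)(0.34)² = 0.050286 kg m^2; axis through the centre, so I = 0.050286 kg m^2.
Spherical shell: I_cm = (2/3)MR² = (2/3)(4.7)(0.17)² = 0.090553 kg m^2; centre at d = 0.51 m, so I = I_cm + Md² gives I = 0.090553 + (4.7)(0.51)² = 1.313 kg m^2.
Total I = 0.050286 + 1.313 = 1.3633 kg m^2.

1.36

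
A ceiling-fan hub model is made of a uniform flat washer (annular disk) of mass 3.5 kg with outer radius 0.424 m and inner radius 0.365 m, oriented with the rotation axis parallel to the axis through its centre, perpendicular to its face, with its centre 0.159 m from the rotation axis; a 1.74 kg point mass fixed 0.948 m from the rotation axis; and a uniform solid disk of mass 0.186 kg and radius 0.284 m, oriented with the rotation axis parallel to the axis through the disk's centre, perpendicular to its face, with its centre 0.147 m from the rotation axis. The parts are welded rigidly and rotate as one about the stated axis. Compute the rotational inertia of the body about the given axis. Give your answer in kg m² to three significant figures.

2.21

Annular disk: I_cm = (1/2)M(R²+r²) = (1/2)(3.5)[(0.424)² + (0.365)²] = 0.54775 kg m²; centre at d = 0.159 m, so I = I_cm + Md² gives I = 0.54775 + (3.5)(0.159)² = 0.63624 kg m².
Point mass: I_cm = 0; centre at d = 0.948 m, so I = I_cm + Md² gives I = 0 + (1.74)(0.948)² = 1.5637 kg m².
Solid disk: I_cm = (1/2)MR² = (1/2)(0.186)(0.284)² = 0.007501 kg m²; centre at d = 0.147 m, so I = I_cm + Md² gives I = 0.007501 + (0.186)(0.147)² = 0.01152 kg m².
Total I = 0.63624 + 1.5637 + 0.01152 = 2.2115 kg m².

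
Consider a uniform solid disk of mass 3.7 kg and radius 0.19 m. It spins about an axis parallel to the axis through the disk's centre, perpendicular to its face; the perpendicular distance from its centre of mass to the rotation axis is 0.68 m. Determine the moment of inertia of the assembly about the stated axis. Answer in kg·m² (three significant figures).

1.78

I_cm = (1/2)MR² = (1/2)(3.7)(0.19)² = 0.066785 kg·m²; centre at d = 0.68 m, so the parallel axis theorem gives I = 0.066785 + (3.7)(0.68)² = 1.7777 kg·m².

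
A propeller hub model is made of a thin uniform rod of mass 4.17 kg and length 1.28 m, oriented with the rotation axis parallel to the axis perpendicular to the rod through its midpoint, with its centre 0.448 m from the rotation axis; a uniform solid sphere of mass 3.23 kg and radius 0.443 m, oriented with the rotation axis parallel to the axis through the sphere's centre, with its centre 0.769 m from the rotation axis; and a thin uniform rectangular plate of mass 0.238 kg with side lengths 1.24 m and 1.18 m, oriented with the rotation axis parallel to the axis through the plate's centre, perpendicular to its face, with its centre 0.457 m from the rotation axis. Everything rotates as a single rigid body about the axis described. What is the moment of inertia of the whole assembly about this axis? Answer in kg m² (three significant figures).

3.68

Thin rod: I_cm = (1/12)ML² = (1/12)(4.17)(1.28)² = 0.56934 kg m²; centre at d = 0.448 m, so the parallel axis theorem gives I = 0.56934 + (4.17)(0.448)² = 1.4063 kg m².
Solid sphere: I_cm = (2/5)MR² = (2/5)(3.23)(0.443)² = 0.25355 kg m²; centre at d = 0.769 m, so the parallel axis theorem gives I = 0.25355 + (3.23)(0.769)² = 2.1636 kg m².
Rectangular plate: I_cm = (1/12)M(a²+b²) = (1/12)(0.238)[(1.24)² + (1.18)²] = 0.058112 kg m²; centre at d = 0.457 m, so the parallel axis theorem gives I = 0.058112 + (0.238)(0.457)² = 0.10782 kg m².
Total I = 1.4063 + 2.1636 + 0.10782 = 3.6777 kg m².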